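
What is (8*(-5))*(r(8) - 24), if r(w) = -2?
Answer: 1040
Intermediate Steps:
(8*(-5))*(r(8) - 24) = (8*(-5))*(-2 - 24) = -40*(-26) = 1040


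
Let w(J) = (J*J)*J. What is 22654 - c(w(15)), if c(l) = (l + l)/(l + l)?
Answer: 22653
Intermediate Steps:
w(J) = J**3 (w(J) = J**2*J = J**3)
c(l) = 1 (c(l) = (2*l)/((2*l)) = (2*l)*(1/(2*l)) = 1)
22654 - c(w(15)) = 22654 - 1*1 = 22654 - 1 = 22653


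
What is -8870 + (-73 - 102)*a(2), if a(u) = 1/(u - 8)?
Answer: -53045/6 ≈ -8840.8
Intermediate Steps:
a(u) = 1/(-8 + u)
-8870 + (-73 - 102)*a(2) = -8870 + (-73 - 102)/(-8 + 2) = -8870 - 175/(-6) = -8870 - 175*(-⅙) = -8870 + 175/6 = -53045/6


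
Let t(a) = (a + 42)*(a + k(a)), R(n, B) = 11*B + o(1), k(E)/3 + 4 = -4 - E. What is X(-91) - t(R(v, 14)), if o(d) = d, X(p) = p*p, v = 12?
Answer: 74079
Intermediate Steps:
X(p) = p²
k(E) = -24 - 3*E (k(E) = -12 + 3*(-4 - E) = -12 + (-12 - 3*E) = -24 - 3*E)
R(n, B) = 1 + 11*B (R(n, B) = 11*B + 1 = 1 + 11*B)
t(a) = (-24 - 2*a)*(42 + a) (t(a) = (a + 42)*(a + (-24 - 3*a)) = (42 + a)*(-24 - 2*a) = (-24 - 2*a)*(42 + a))
X(-91) - t(R(v, 14)) = (-91)² - (-1008 - 108*(1 + 11*14) - 2*(1 + 11*14)²) = 8281 - (-1008 - 108*(1 + 154) - 2*(1 + 154)²) = 8281 - (-1008 - 108*155 - 2*155²) = 8281 - (-1008 - 16740 - 2*24025) = 8281 - (-1008 - 16740 - 48050) = 8281 - 1*(-65798) = 8281 + 65798 = 74079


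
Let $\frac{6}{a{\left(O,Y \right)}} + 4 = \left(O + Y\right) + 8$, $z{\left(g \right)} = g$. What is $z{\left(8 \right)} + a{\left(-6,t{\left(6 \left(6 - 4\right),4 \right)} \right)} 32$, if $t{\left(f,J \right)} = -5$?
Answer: $- \frac{136}{7} \approx -19.429$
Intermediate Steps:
$a{\left(O,Y \right)} = \frac{6}{4 + O + Y}$ ($a{\left(O,Y \right)} = \frac{6}{-4 + \left(\left(O + Y\right) + 8\right)} = \frac{6}{-4 + \left(8 + O + Y\right)} = \frac{6}{4 + O + Y}$)
$z{\left(8 \right)} + a{\left(-6,t{\left(6 \left(6 - 4\right),4 \right)} \right)} 32 = 8 + \frac{6}{4 - 6 - 5} \cdot 32 = 8 + \frac{6}{-7} \cdot 32 = 8 + 6 \left(- \frac{1}{7}\right) 32 = 8 - \frac{192}{7} = - \frac{136}{7}$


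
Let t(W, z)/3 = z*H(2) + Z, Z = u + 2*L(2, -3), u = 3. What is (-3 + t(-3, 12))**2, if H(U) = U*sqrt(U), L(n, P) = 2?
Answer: 10692 + 2592*sqrt(2) ≈ 14358.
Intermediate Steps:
H(U) = U**(3/2)
Z = 7 (Z = 3 + 2*2 = 3 + 4 = 7)
t(W, z) = 21 + 6*z*sqrt(2) (t(W, z) = 3*(z*2**(3/2) + 7) = 3*(z*(2*sqrt(2)) + 7) = 3*(2*z*sqrt(2) + 7) = 3*(7 + 2*z*sqrt(2)) = 21 + 6*z*sqrt(2))
(-3 + t(-3, 12))**2 = (-3 + (21 + 6*12*sqrt(2)))**2 = (-3 + (21 + 72*sqrt(2)))**2 = (18 + 72*sqrt(2))**2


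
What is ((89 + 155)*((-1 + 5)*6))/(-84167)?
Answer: -5856/84167 ≈ -0.069576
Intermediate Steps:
((89 + 155)*((-1 + 5)*6))/(-84167) = (244*(4*6))*(-1/84167) = (244*24)*(-1/84167) = 5856*(-1/84167) = -5856/84167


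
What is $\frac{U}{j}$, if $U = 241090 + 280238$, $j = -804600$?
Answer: $- \frac{21722}{33525} \approx -0.64793$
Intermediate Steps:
$U = 521328$
$\frac{U}{j} = \frac{521328}{-804600} = 521328 \left(- \frac{1}{804600}\right) = - \frac{21722}{33525}$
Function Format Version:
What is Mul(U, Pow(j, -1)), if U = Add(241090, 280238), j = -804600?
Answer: Rational(-21722, 33525) ≈ -0.64793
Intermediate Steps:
U = 521328
Mul(U, Pow(j, -1)) = Mul(521328, Pow(-804600, -1)) = Mul(521328, Rational(-1, 804600)) = Rational(-21722, 33525)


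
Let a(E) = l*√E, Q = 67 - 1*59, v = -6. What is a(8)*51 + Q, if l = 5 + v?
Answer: 8 - 102*√2 ≈ -136.25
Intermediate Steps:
Q = 8 (Q = 67 - 59 = 8)
l = -1 (l = 5 - 6 = -1)
a(E) = -√E
a(8)*51 + Q = -√8*51 + 8 = -2*√2*51 + 8 = -102*√2 + 8 = 8 - 102*√2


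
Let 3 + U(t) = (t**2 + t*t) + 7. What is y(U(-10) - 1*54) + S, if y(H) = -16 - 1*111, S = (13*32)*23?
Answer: 9441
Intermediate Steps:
U(t) = 4 + 2*t**2 (U(t) = -3 + ((t**2 + t*t) + 7) = -3 + ((t**2 + t**2) + 7) = -3 + (2*t**2 + 7) = -3 + (7 + 2*t**2) = 4 + 2*t**2)
S = 9568 (S = 416*23 = 9568)
y(H) = -127 (y(H) = -16 - 111 = -127)
y(U(-10) - 1*54) + S = -127 + 9568 = 9441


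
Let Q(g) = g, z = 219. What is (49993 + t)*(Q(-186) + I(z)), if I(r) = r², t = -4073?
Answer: 2193828000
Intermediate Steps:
(49993 + t)*(Q(-186) + I(z)) = (49993 - 4073)*(-186 + 219²) = 45920*(-186 + 47961) = 45920*47775 = 2193828000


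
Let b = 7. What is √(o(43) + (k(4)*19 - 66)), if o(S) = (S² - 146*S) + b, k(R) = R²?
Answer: 2*I*√1046 ≈ 64.684*I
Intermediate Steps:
o(S) = 7 + S² - 146*S (o(S) = (S² - 146*S) + 7 = 7 + S² - 146*S)
√(o(43) + (k(4)*19 - 66)) = √((7 + 43² - 146*43) + (4²*19 - 66)) = √((7 + 1849 - 6278) + (16*19 - 66)) = √(-4422 + (304 - 66)) = √(-4422 + 238) = √(-4184) = 2*I*√1046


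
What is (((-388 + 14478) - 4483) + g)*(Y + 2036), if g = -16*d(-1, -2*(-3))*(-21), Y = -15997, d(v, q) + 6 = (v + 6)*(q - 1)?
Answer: -223250351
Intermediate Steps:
d(v, q) = -6 + (-1 + q)*(6 + v) (d(v, q) = -6 + (v + 6)*(q - 1) = -6 + (6 + v)*(-1 + q) = -6 + (-1 + q)*(6 + v))
g = 6384 (g = -16*(-12 - 1*(-1) + 6*(-2*(-3)) - 2*(-3)*(-1))*(-21) = -16*(-12 + 1 + 6*6 + 6*(-1))*(-21) = -16*(-12 + 1 + 36 - 6)*(-21) = -16*19*(-21) = -304*(-21) = 6384)
(((-388 + 14478) - 4483) + g)*(Y + 2036) = (((-388 + 14478) - 4483) + 6384)*(-15997 + 2036) = ((14090 - 4483) + 6384)*(-13961) = (9607 + 6384)*(-13961) = 15991*(-13961) = -223250351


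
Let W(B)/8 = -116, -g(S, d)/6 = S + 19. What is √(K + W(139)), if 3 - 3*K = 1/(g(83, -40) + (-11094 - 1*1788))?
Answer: I*√168795604874/13494 ≈ 30.447*I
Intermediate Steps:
g(S, d) = -114 - 6*S (g(S, d) = -6*(S + 19) = -6*(19 + S) = -114 - 6*S)
W(B) = -928 (W(B) = 8*(-116) = -928)
K = 40483/40482 (K = 1 - 1/(3*((-114 - 6*83) + (-11094 - 1*1788))) = 1 - 1/(3*((-114 - 498) + (-11094 - 1788))) = 1 - 1/(3*(-612 - 12882)) = 1 - ⅓/(-13494) = 1 - ⅓*(-1/13494) = 1 + 1/40482 = 40483/40482 ≈ 1.0000)
√(K + W(139)) = √(40483/40482 - 928) = √(-37526813/40482) = I*√168795604874/13494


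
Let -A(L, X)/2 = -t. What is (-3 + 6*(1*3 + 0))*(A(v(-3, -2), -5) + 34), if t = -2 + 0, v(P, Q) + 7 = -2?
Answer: 450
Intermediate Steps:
v(P, Q) = -9 (v(P, Q) = -7 - 2 = -9)
t = -2
A(L, X) = -4 (A(L, X) = -(-2)*(-2) = -2*2 = -4)
(-3 + 6*(1*3 + 0))*(A(v(-3, -2), -5) + 34) = (-3 + 6*(1*3 + 0))*(-4 + 34) = (-3 + 6*(3 + 0))*30 = (-3 + 6*3)*30 = (-3 + 18)*30 = 15*30 = 450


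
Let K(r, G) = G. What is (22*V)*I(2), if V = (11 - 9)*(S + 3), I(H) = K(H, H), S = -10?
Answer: -616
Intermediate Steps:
I(H) = H
V = -14 (V = (11 - 9)*(-10 + 3) = 2*(-7) = -14)
(22*V)*I(2) = (22*(-14))*2 = -308*2 = -616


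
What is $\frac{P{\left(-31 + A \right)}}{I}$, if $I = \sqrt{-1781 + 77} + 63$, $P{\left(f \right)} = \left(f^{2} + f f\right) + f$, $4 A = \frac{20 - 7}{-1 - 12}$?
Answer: $\frac{322875}{15128} - \frac{5125 i \sqrt{426}}{7564} \approx 21.343 - 13.985 i$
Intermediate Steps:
$A = - \frac{1}{4}$ ($A = \frac{\left(20 - 7\right) \frac{1}{-1 - 12}}{4} = \frac{13 \frac{1}{-13}}{4} = \frac{13 \left(- \frac{1}{13}\right)}{4} = \frac{1}{4} \left(-1\right) = - \frac{1}{4} \approx -0.25$)
$P{\left(f \right)} = f + 2 f^{2}$ ($P{\left(f \right)} = \left(f^{2} + f^{2}\right) + f = 2 f^{2} + f = f + 2 f^{2}$)
$I = 63 + 2 i \sqrt{426}$ ($I = \sqrt{-1704} + 63 = 2 i \sqrt{426} + 63 = 63 + 2 i \sqrt{426} \approx 63.0 + 41.28 i$)
$\frac{P{\left(-31 + A \right)}}{I} = \frac{\left(-31 - \frac{1}{4}\right) \left(1 + 2 \left(-31 - \frac{1}{4}\right)\right)}{63 + 2 i \sqrt{426}} = \frac{\left(- \frac{125}{4}\right) \left(1 + 2 \left(- \frac{125}{4}\right)\right)}{63 + 2 i \sqrt{426}} = \frac{\left(- \frac{125}{4}\right) \left(1 - \frac{125}{2}\right)}{63 + 2 i \sqrt{426}} = \frac{\left(- \frac{125}{4}\right) \left(- \frac{123}{2}\right)}{63 + 2 i \sqrt{426}} = \frac{15375}{8 \left(63 + 2 i \sqrt{426}\right)}$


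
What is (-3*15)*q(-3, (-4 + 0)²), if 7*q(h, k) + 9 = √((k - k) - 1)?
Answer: 405/7 - 45*I/7 ≈ 57.857 - 6.4286*I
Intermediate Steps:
q(h, k) = -9/7 + I/7 (q(h, k) = -9/7 + √((k - k) - 1)/7 = -9/7 + √(0 - 1)/7 = -9/7 + √(-1)/7 = -9/7 + I/7)
(-3*15)*q(-3, (-4 + 0)²) = (-3*15)*(-9/7 + I/7) = -45*(-9/7 + I/7) = 405/7 - 45*I/7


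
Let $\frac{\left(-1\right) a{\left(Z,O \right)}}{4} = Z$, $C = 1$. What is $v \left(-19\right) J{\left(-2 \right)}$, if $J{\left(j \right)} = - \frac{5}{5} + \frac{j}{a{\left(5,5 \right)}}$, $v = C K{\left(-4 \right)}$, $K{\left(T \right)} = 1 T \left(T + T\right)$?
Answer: $\frac{2736}{5} \approx 547.2$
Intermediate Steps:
$a{\left(Z,O \right)} = - 4 Z$
$K{\left(T \right)} = 2 T^{2}$ ($K{\left(T \right)} = T 2 T = 2 T^{2}$)
$v = 32$ ($v = 1 \cdot 2 \left(-4\right)^{2} = 1 \cdot 2 \cdot 16 = 1 \cdot 32 = 32$)
$J{\left(j \right)} = -1 - \frac{j}{20}$ ($J{\left(j \right)} = - \frac{5}{5} + \frac{j}{\left(-4\right) 5} = \left(-5\right) \frac{1}{5} + \frac{j}{-20} = -1 + j \left(- \frac{1}{20}\right) = -1 - \frac{j}{20}$)
$v \left(-19\right) J{\left(-2 \right)} = 32 \left(-19\right) \left(-1 - - \frac{1}{10}\right) = - 608 \left(-1 + \frac{1}{10}\right) = \left(-608\right) \left(- \frac{9}{10}\right) = \frac{2736}{5}$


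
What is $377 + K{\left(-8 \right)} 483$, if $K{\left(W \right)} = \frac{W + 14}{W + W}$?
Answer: $\frac{1567}{8} \approx 195.88$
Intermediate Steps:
$K{\left(W \right)} = \frac{14 + W}{2 W}$
$377 + K{\left(-8 \right)} 483 = 377 + \frac{14 - 8}{2 \left(-8\right)} 483 = 377 + \frac{1}{2} \left(- \frac{1}{8}\right) 6 \cdot 483 = 377 - \frac{1449}{8} = \frac{1567}{8}$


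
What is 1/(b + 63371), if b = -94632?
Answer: -1/31261 ≈ -3.1989e-5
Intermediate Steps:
1/(b + 63371) = 1/(-94632 + 63371) = 1/(-31261) = -1/31261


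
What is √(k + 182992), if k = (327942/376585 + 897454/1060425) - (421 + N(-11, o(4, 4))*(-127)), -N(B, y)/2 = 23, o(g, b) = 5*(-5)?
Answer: √5010435357747522556318773/5324535315 ≈ 420.39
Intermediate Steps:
o(g, b) = -25
N(B, y) = -46 (N(B, y) = -2*23 = -46)
k = -500076325045687/79868029725 (k = (327942/376585 + 897454/1060425) - (421 - 46*(-127)) = (327942*(1/376585) + 897454*(1/1060425)) - (421 + 5842) = (327942/376585 + 897454/1060425) - 1*6263 = 137145121988/79868029725 - 6263 = -500076325045687/79868029725 ≈ -6261.3)
√(k + 182992) = √(-500076325045687/79868029725 + 182992) = √(14115134170391513/79868029725) = √5010435357747522556318773/5324535315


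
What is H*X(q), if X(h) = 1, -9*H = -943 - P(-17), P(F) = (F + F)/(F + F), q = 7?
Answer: 944/9 ≈ 104.89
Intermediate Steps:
P(F) = 1 (P(F) = (2*F)/((2*F)) = (2*F)*(1/(2*F)) = 1)
H = 944/9 (H = -(-943 - 1*1)/9 = -(-943 - 1)/9 = -1/9*(-944) = 944/9 ≈ 104.89)
H*X(q) = (944/9)*1 = 944/9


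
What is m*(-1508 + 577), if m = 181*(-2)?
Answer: 337022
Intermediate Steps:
m = -362
m*(-1508 + 577) = -362*(-1508 + 577) = -362*(-931) = 337022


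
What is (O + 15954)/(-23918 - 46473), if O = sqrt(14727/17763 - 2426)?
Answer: -15954/70391 - 9*I*sqrt(1049657117)/416785111 ≈ -0.22665 - 0.00069961*I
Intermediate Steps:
O = 9*I*sqrt(1049657117)/5921 (O = sqrt(14727*(1/17763) - 2426) = sqrt(4909/5921 - 2426) = sqrt(-14359437/5921) = 9*I*sqrt(1049657117)/5921 ≈ 49.246*I)
(O + 15954)/(-23918 - 46473) = (9*I*sqrt(1049657117)/5921 + 15954)/(-23918 - 46473) = (15954 + 9*I*sqrt(1049657117)/5921)/(-70391) = (15954 + 9*I*sqrt(1049657117)/5921)*(-1/70391) = -15954/70391 - 9*I*sqrt(1049657117)/416785111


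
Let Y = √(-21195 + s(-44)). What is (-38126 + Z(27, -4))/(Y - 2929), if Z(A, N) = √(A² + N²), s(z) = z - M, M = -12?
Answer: 55835527/4300134 - 2929*√745/8600268 - I*√15814115/8600268 + 19063*I*√21227/4300134 ≈ 12.975 + 0.64542*I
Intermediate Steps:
s(z) = 12 + z (s(z) = z - 1*(-12) = z + 12 = 12 + z)
Y = I*√21227 (Y = √(-21195 + (12 - 44)) = √(-21195 - 32) = √(-21227) = I*√21227 ≈ 145.69*I)
(-38126 + Z(27, -4))/(Y - 2929) = (-38126 + √(27² + (-4)²))/(I*√21227 - 2929) = (-38126 + √(729 + 16))/(-2929 + I*√21227) = (-38126 + √745)/(-2929 + I*√21227)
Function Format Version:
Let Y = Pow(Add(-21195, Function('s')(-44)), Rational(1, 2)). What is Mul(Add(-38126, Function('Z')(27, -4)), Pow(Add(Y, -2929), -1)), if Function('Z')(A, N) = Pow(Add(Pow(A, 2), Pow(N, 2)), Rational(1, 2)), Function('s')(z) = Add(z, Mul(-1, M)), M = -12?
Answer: Add(Rational(55835527, 4300134), Mul(Rational(-2929, 8600268), Pow(745, Rational(1, 2))), Mul(Rational(-1, 8600268), I, Pow(15814115, Rational(1, 2))), Mul(Rational(19063, 4300134), I, Pow(21227, Rational(1, 2)))) ≈ Add(12.975, Mul(0.64542, I))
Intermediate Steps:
Function('s')(z) = Add(12, z) (Function('s')(z) = Add(z, Mul(-1, -12)) = Add(z, 12) = Add(12, z))
Y = Mul(I, Pow(21227, Rational(1, 2))) (Y = Pow(Add(-21195, Add(12, -44)), Rational(1, 2)) = Pow(Add(-21195, -32), Rational(1, 2)) = Pow(-21227, Rational(1, 2)) = Mul(I, Pow(21227, Rational(1, 2))) ≈ Mul(145.69, I))
Mul(Add(-38126, Function('Z')(27, -4)), Pow(Add(Y, -2929), -1)) = Mul(Add(-38126, Pow(Add(Pow(27, 2), Pow(-4, 2)), Rational(1, 2))), Pow(Add(Mul(I, Pow(21227, Rational(1, 2))), -2929), -1)) = Mul(Add(-38126, Pow(Add(729, 16), Rational(1, 2))), Pow(Add(-2929, Mul(I, Pow(21227, Rational(1, 2)))), -1)) = Mul(Add(-38126, Pow(745, Rational(1, 2))), Pow(Add(-2929, Mul(I, Pow(21227, Rational(1, 2)))), -1)) = Mul(Pow(Add(-2929, Mul(I, Pow(21227, Rational(1, 2)))), -1), Add(-38126, Pow(745, Rational(1, 2))))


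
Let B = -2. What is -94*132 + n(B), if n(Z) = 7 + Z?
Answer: -12403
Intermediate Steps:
-94*132 + n(B) = -94*132 + (7 - 2) = -12408 + 5 = -12403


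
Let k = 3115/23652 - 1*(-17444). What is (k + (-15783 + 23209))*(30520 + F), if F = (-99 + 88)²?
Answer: 18023905025555/23652 ≈ 7.6205e+8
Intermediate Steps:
F = 121 (F = (-11)² = 121)
k = 412588603/23652 (k = 3115*(1/23652) + 17444 = 3115/23652 + 17444 = 412588603/23652 ≈ 17444.)
(k + (-15783 + 23209))*(30520 + F) = (412588603/23652 + (-15783 + 23209))*(30520 + 121) = (412588603/23652 + 7426)*30641 = (588228355/23652)*30641 = 18023905025555/23652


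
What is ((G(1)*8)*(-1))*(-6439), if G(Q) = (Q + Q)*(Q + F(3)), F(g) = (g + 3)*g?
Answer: 1957456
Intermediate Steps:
F(g) = g*(3 + g) (F(g) = (3 + g)*g = g*(3 + g))
G(Q) = 2*Q*(18 + Q) (G(Q) = (Q + Q)*(Q + 3*(3 + 3)) = (2*Q)*(Q + 3*6) = (2*Q)*(Q + 18) = (2*Q)*(18 + Q) = 2*Q*(18 + Q))
((G(1)*8)*(-1))*(-6439) = (((2*1*(18 + 1))*8)*(-1))*(-6439) = (((2*1*19)*8)*(-1))*(-6439) = ((38*8)*(-1))*(-6439) = (304*(-1))*(-6439) = -304*(-6439) = 1957456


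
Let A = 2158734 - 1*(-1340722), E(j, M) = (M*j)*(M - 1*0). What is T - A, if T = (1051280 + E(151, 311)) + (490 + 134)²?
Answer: 12546071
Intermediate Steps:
E(j, M) = j*M² (E(j, M) = (M*j)*(M + 0) = (M*j)*M = j*M²)
A = 3499456 (A = 2158734 + 1340722 = 3499456)
T = 16045527 (T = (1051280 + 151*311²) + (490 + 134)² = (1051280 + 151*96721) + 624² = (1051280 + 14604871) + 389376 = 15656151 + 389376 = 16045527)
T - A = 16045527 - 1*3499456 = 16045527 - 3499456 = 12546071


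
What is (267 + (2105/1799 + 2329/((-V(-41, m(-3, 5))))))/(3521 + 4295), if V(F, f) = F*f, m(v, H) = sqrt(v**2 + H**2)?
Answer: 241219/7030492 + 137*sqrt(34)/640912 ≈ 0.035557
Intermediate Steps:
m(v, H) = sqrt(H**2 + v**2)
(267 + (2105/1799 + 2329/((-V(-41, m(-3, 5))))))/(3521 + 4295) = (267 + (2105/1799 + 2329/((-(-41)*sqrt(5**2 + (-3)**2)))))/(3521 + 4295) = (267 + (2105*(1/1799) + 2329/((-(-41)*sqrt(25 + 9)))))/7816 = (267 + (2105/1799 + 2329/((-(-41)*sqrt(34)))))*(1/7816) = (267 + (2105/1799 + 2329/((41*sqrt(34)))))*(1/7816) = (267 + (2105/1799 + 2329*(sqrt(34)/1394)))*(1/7816) = (267 + (2105/1799 + 137*sqrt(34)/82))*(1/7816) = (482438/1799 + 137*sqrt(34)/82)*(1/7816) = 241219/7030492 + 137*sqrt(34)/640912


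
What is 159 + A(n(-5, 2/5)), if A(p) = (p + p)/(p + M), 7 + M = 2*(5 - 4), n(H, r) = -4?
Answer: 1439/9 ≈ 159.89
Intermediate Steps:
M = -5 (M = -7 + 2*(5 - 4) = -7 + 2*1 = -7 + 2 = -5)
A(p) = 2*p/(-5 + p) (A(p) = (p + p)/(p - 5) = (2*p)/(-5 + p) = 2*p/(-5 + p))
159 + A(n(-5, 2/5)) = 159 + 2*(-4)/(-5 - 4) = 159 + 2*(-4)/(-9) = 159 + 2*(-4)*(-⅑) = 159 + 8/9 = 1439/9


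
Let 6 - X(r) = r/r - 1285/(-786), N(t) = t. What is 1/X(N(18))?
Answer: 786/2645 ≈ 0.29716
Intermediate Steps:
X(r) = 2645/786 (X(r) = 6 - (r/r - 1285/(-786)) = 6 - (1 - 1285*(-1/786)) = 6 - (1 + 1285/786) = 6 - 1*2071/786 = 6 - 2071/786 = 2645/786)
1/X(N(18)) = 1/(2645/786) = 786/2645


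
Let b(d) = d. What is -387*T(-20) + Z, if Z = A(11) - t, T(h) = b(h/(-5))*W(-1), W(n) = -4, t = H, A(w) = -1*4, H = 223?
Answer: 5965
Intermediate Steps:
A(w) = -4
t = 223
T(h) = 4*h/5 (T(h) = (h/(-5))*(-4) = (h*(-⅕))*(-4) = -h/5*(-4) = 4*h/5)
Z = -227 (Z = -4 - 1*223 = -4 - 223 = -227)
-387*T(-20) + Z = -1548*(-20)/5 - 227 = -387*(-16) - 227 = 6192 - 227 = 5965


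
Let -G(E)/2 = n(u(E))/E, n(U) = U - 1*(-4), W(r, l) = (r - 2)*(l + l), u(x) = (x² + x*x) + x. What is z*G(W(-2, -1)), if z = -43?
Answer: 1505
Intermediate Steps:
u(x) = x + 2*x² (u(x) = (x² + x²) + x = 2*x² + x = x + 2*x²)
W(r, l) = 2*l*(-2 + r) (W(r, l) = (-2 + r)*(2*l) = 2*l*(-2 + r))
n(U) = 4 + U (n(U) = U + 4 = 4 + U)
G(E) = -2*(4 + E*(1 + 2*E))/E
z*G(W(-2, -1)) = -43*(-2 - 8*(-1/(2*(-2 - 2))) - 8*(-1)*(-2 - 2)) = -43*(-2 - 8/(2*(-1)*(-4)) - 8*(-1)*(-4)) = -43*(-2 - 8/8 - 4*8) = -43*(-2 - 8*⅛ - 32) = -43*(-2 - 1 - 32) = -43*(-35) = 1505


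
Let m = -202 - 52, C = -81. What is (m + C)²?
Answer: 112225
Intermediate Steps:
m = -254
(m + C)² = (-254 - 81)² = (-335)² = 112225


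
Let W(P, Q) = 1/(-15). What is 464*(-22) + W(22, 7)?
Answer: -153121/15 ≈ -10208.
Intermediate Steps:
W(P, Q) = -1/15
464*(-22) + W(22, 7) = 464*(-22) - 1/15 = -10208 - 1/15 = -153121/15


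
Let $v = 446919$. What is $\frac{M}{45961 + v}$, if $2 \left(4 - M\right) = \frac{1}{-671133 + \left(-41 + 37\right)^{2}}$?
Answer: $\frac{5368937}{661560293920} \approx 8.1156 \cdot 10^{-6}$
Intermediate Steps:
$M = \frac{5368937}{1342234}$ ($M = 4 - \frac{1}{2 \left(-671133 + \left(-41 + 37\right)^{2}\right)} = 4 - \frac{1}{2 \left(-671133 + \left(-4\right)^{2}\right)} = 4 - \frac{1}{2 \left(-671133 + 16\right)} = 4 - \frac{1}{2 \left(-671117\right)} = 4 - - \frac{1}{1342234} = 4 + \frac{1}{1342234} = \frac{5368937}{1342234} \approx 4.0$)
$\frac{M}{45961 + v} = \frac{5368937}{1342234 \left(45961 + 446919\right)} = \frac{5368937}{1342234 \cdot 492880} = \frac{5368937}{1342234} \cdot \frac{1}{492880} = \frac{5368937}{661560293920}$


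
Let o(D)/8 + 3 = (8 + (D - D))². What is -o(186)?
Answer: -488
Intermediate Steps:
o(D) = 488 (o(D) = -24 + 8*(8 + (D - D))² = -24 + 8*(8 + 0)² = -24 + 8*8² = -24 + 8*64 = -24 + 512 = 488)
-o(186) = -1*488 = -488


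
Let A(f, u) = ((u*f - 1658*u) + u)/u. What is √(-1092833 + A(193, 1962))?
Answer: I*√1094297 ≈ 1046.1*I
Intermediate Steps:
A(f, u) = (-1657*u + f*u)/u (A(f, u) = ((f*u - 1658*u) + u)/u = ((-1658*u + f*u) + u)/u = (-1657*u + f*u)/u)
√(-1092833 + A(193, 1962)) = √(-1092833 + (-1657 + 193)) = √(-1092833 - 1464) = √(-1094297) = I*√1094297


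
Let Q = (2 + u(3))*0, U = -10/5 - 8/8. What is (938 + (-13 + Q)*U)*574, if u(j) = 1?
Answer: 560798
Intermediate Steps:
U = -3 (U = -10*⅕ - 8*⅛ = -2 - 1 = -3)
Q = 0 (Q = (2 + 1)*0 = 3*0 = 0)
(938 + (-13 + Q)*U)*574 = (938 + (-13 + 0)*(-3))*574 = (938 - 13*(-3))*574 = (938 + 39)*574 = 977*574 = 560798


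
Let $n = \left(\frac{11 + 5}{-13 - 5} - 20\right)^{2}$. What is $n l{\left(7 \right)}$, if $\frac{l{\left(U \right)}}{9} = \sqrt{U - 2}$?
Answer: $\frac{35344 \sqrt{5}}{9} \approx 8781.3$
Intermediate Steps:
$l{\left(U \right)} = 9 \sqrt{-2 + U}$ ($l{\left(U \right)} = 9 \sqrt{U - 2} = 9 \sqrt{-2 + U}$)
$n = \frac{35344}{81}$ ($n = \left(\frac{16}{-18} - 20\right)^{2} = \left(16 \left(- \frac{1}{18}\right) - 20\right)^{2} = \left(- \frac{8}{9} - 20\right)^{2} = \left(- \frac{188}{9}\right)^{2} = \frac{35344}{81} \approx 436.35$)
$n l{\left(7 \right)} = \frac{35344 \cdot 9 \sqrt{-2 + 7}}{81} = \frac{35344 \cdot 9 \sqrt{5}}{81} = \frac{35344 \sqrt{5}}{9}$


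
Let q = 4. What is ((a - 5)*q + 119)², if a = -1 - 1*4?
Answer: 6241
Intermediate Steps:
a = -5 (a = -1 - 4 = -5)
((a - 5)*q + 119)² = ((-5 - 5)*4 + 119)² = (-10*4 + 119)² = (-40 + 119)² = 79² = 6241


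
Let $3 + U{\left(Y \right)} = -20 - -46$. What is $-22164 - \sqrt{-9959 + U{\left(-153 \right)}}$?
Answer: $-22164 - 12 i \sqrt{69} \approx -22164.0 - 99.679 i$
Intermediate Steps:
$U{\left(Y \right)} = 23$ ($U{\left(Y \right)} = -3 - -26 = -3 + \left(-20 + 46\right) = -3 + 26 = 23$)
$-22164 - \sqrt{-9959 + U{\left(-153 \right)}} = -22164 - \sqrt{-9959 + 23} = -22164 - \sqrt{-9936} = -22164 - 12 i \sqrt{69}$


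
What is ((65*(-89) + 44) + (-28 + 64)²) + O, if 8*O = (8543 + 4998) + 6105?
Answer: -7957/4 ≈ -1989.3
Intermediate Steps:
O = 9823/4 (O = ((8543 + 4998) + 6105)/8 = (13541 + 6105)/8 = (⅛)*19646 = 9823/4 ≈ 2455.8)
((65*(-89) + 44) + (-28 + 64)²) + O = ((65*(-89) + 44) + (-28 + 64)²) + 9823/4 = ((-5785 + 44) + 36²) + 9823/4 = (-5741 + 1296) + 9823/4 = -4445 + 9823/4 = -7957/4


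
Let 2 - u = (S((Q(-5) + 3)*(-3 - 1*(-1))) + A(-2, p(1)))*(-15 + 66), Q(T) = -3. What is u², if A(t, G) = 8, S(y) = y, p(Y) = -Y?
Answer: 164836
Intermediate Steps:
u = -406 (u = 2 - ((-3 + 3)*(-3 - 1*(-1)) + 8)*(-15 + 66) = 2 - (0*(-3 + 1) + 8)*51 = 2 - (0*(-2) + 8)*51 = 2 - (0 + 8)*51 = 2 - 8*51 = 2 - 1*408 = 2 - 408 = -406)
u² = (-406)² = 164836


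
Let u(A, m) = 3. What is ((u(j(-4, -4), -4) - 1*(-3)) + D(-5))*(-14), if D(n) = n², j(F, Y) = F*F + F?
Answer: -434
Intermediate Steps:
j(F, Y) = F + F² (j(F, Y) = F² + F = F + F²)
((u(j(-4, -4), -4) - 1*(-3)) + D(-5))*(-14) = ((3 - 1*(-3)) + (-5)²)*(-14) = ((3 + 3) + 25)*(-14) = (6 + 25)*(-14) = 31*(-14) = -434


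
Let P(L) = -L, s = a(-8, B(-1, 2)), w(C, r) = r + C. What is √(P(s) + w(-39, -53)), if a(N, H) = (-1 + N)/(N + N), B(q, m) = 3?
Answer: I*√1481/4 ≈ 9.6209*I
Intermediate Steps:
w(C, r) = C + r
a(N, H) = (-1 + N)/(2*N) (a(N, H) = (-1 + N)/((2*N)) = (-1 + N)*(1/(2*N)) = (-1 + N)/(2*N))
s = 9/16 (s = (½)*(-1 - 8)/(-8) = (½)*(-⅛)*(-9) = 9/16 ≈ 0.56250)
√(P(s) + w(-39, -53)) = √(-1*9/16 + (-39 - 53)) = √(-9/16 - 92) = √(-1481/16) = I*√1481/4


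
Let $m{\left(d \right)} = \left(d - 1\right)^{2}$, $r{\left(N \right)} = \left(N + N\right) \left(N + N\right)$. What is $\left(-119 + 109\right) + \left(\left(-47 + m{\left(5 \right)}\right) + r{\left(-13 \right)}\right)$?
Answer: $635$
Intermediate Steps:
$r{\left(N \right)} = 4 N^{2}$ ($r{\left(N \right)} = 2 N 2 N = 4 N^{2}$)
$m{\left(d \right)} = \left(-1 + d\right)^{2}$
$\left(-119 + 109\right) + \left(\left(-47 + m{\left(5 \right)}\right) + r{\left(-13 \right)}\right) = \left(-119 + 109\right) - \left(47 - 676 - \left(-1 + 5\right)^{2}\right) = -10 + \left(\left(-47 + 4^{2}\right) + 4 \cdot 169\right) = -10 + \left(\left(-47 + 16\right) + 676\right) = -10 + \left(-31 + 676\right) = -10 + 645 = 635$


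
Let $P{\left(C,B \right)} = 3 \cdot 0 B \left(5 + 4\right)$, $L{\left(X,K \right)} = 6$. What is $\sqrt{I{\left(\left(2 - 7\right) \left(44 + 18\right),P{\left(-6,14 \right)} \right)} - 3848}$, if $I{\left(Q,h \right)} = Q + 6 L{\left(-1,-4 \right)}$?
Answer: $3 i \sqrt{458} \approx 64.203 i$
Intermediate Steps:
$P{\left(C,B \right)} = 0$ ($P{\left(C,B \right)} = 0 B 9 = 0 \cdot 9 B = 0$)
$I{\left(Q,h \right)} = 36 + Q$ ($I{\left(Q,h \right)} = Q + 6 \cdot 6 = Q + 36 = 36 + Q$)
$\sqrt{I{\left(\left(2 - 7\right) \left(44 + 18\right),P{\left(-6,14 \right)} \right)} - 3848} = \sqrt{\left(36 + \left(2 - 7\right) \left(44 + 18\right)\right) - 3848} = \sqrt{\left(36 - 310\right) - 3848} = \sqrt{-274 - 3848} = \sqrt{-4122} = 3 i \sqrt{458}$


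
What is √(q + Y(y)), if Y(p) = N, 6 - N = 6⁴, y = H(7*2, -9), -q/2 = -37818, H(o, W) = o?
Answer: √74346 ≈ 272.66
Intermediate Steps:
q = 75636 (q = -2*(-37818) = 75636)
y = 14 (y = 7*2 = 14)
N = -1290 (N = 6 - 1*6⁴ = 6 - 1*1296 = 6 - 1296 = -1290)
Y(p) = -1290
√(q + Y(y)) = √(75636 - 1290) = √74346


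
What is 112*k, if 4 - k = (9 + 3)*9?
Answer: -11648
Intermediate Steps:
k = -104 (k = 4 - (9 + 3)*9 = 4 - 12*9 = 4 - 1*108 = 4 - 108 = -104)
112*k = 112*(-104) = -11648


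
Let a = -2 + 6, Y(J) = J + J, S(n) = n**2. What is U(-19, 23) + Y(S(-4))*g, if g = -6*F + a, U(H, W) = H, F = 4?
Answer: -659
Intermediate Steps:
Y(J) = 2*J
a = 4
g = -20 (g = -6*4 + 4 = -24 + 4 = -20)
U(-19, 23) + Y(S(-4))*g = -19 + (2*(-4)**2)*(-20) = -19 + (2*16)*(-20) = -19 + 32*(-20) = -19 - 640 = -659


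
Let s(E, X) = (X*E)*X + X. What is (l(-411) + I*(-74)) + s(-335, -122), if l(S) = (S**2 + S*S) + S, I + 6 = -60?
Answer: -4643947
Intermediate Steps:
s(E, X) = X + E*X**2 (s(E, X) = (E*X)*X + X = E*X**2 + X = X + E*X**2)
I = -66 (I = -6 - 60 = -66)
l(S) = S + 2*S**2 (l(S) = (S**2 + S**2) + S = 2*S**2 + S = S + 2*S**2)
(l(-411) + I*(-74)) + s(-335, -122) = (-411*(1 + 2*(-411)) - 66*(-74)) - 122*(1 - 335*(-122)) = (-411*(1 - 822) + 4884) - 122*(1 + 40870) = (-411*(-821) + 4884) - 122*40871 = (337431 + 4884) - 4986262 = 342315 - 4986262 = -4643947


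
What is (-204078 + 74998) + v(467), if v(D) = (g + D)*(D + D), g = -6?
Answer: 301494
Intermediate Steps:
v(D) = 2*D*(-6 + D) (v(D) = (-6 + D)*(D + D) = (-6 + D)*(2*D) = 2*D*(-6 + D))
(-204078 + 74998) + v(467) = (-204078 + 74998) + 2*467*(-6 + 467) = -129080 + 2*467*461 = -129080 + 430574 = 301494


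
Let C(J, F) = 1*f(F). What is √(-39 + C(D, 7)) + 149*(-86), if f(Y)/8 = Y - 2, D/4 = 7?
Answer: -12813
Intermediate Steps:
D = 28 (D = 4*7 = 28)
f(Y) = -16 + 8*Y (f(Y) = 8*(Y - 2) = 8*(-2 + Y) = -16 + 8*Y)
C(J, F) = -16 + 8*F (C(J, F) = 1*(-16 + 8*F) = -16 + 8*F)
√(-39 + C(D, 7)) + 149*(-86) = √(-39 + (-16 + 8*7)) + 149*(-86) = √(-39 + (-16 + 56)) - 12814 = √(-39 + 40) - 12814 = √1 - 12814 = 1 - 12814 = -12813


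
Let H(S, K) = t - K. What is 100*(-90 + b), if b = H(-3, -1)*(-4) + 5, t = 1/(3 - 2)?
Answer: -9300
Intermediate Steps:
t = 1 (t = 1/1 = 1)
H(S, K) = 1 - K
b = -3 (b = (1 - 1*(-1))*(-4) + 5 = (1 + 1)*(-4) + 5 = 2*(-4) + 5 = -8 + 5 = -3)
100*(-90 + b) = 100*(-90 - 3) = 100*(-93) = -9300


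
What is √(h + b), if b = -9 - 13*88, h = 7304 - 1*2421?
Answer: √3730 ≈ 61.074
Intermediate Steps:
h = 4883 (h = 7304 - 2421 = 4883)
b = -1153 (b = -9 - 1144 = -1153)
√(h + b) = √(4883 - 1153) = √3730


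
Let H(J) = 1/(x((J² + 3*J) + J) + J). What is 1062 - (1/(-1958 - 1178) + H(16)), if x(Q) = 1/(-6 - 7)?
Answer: 689358863/649152 ≈ 1061.9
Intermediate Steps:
x(Q) = -1/13 (x(Q) = 1/(-13) = -1/13)
H(J) = 1/(-1/13 + J)
1062 - (1/(-1958 - 1178) + H(16)) = 1062 - (1/(-1958 - 1178) + 13/(-1 + 13*16)) = 1062 - (1/(-3136) + 13/(-1 + 208)) = 1062 - (-1/3136 + 13/207) = 1062 - 1*40561/649152 = 1062 - 40561/649152 = 689358863/649152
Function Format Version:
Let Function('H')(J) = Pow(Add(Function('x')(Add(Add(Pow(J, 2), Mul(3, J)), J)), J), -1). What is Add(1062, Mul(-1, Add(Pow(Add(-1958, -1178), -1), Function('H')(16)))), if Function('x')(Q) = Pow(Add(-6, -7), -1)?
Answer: Rational(689358863, 649152) ≈ 1061.9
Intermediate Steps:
Function('x')(Q) = Rational(-1, 13) (Function('x')(Q) = Pow(-13, -1) = Rational(-1, 13))
Function('H')(J) = Pow(Add(Rational(-1, 13), J), -1)
Add(1062, Mul(-1, Add(Pow(Add(-1958, -1178), -1), Function('H')(16)))) = Add(1062, Mul(-1, Add(Pow(Add(-1958, -1178), -1), Mul(13, Pow(Add(-1, Mul(13, 16)), -1))))) = Add(1062, Mul(-1, Add(Pow(-3136, -1), Mul(13, Pow(Add(-1, 208), -1))))) = Add(1062, Mul(-1, Add(Rational(-1, 3136), Mul(13, Pow(207, -1))))) = Add(1062, Mul(-1, Add(Rational(-1, 3136), Mul(13, Rational(1, 207))))) = Add(1062, Mul(-1, Add(Rational(-1, 3136), Rational(13, 207)))) = Add(1062, Mul(-1, Rational(40561, 649152))) = Add(1062, Rational(-40561, 649152)) = Rational(689358863, 649152)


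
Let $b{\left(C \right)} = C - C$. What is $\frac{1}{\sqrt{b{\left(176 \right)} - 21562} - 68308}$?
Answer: $- \frac{34154}{2333002213} - \frac{i \sqrt{21562}}{4666004426} \approx -1.464 \cdot 10^{-5} - 3.147 \cdot 10^{-8} i$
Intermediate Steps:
$b{\left(C \right)} = 0$
$\frac{1}{\sqrt{b{\left(176 \right)} - 21562} - 68308} = \frac{1}{\sqrt{0 - 21562} - 68308} = \frac{1}{\sqrt{-21562} - 68308} = \frac{1}{i \sqrt{21562} - 68308} = \frac{1}{-68308 + i \sqrt{21562}}$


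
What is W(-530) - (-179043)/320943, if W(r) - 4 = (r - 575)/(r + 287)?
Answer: 236702020/25996383 ≈ 9.1052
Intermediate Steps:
W(r) = 4 + (-575 + r)/(287 + r) (W(r) = 4 + (r - 575)/(r + 287) = 4 + (-575 + r)/(287 + r))
W(-530) - (-179043)/320943 = (573 + 5*(-530))/(287 - 530) - (-179043)/320943 = (573 - 2650)/(-243) - (-179043)/320943 = -1/243*(-2077) - 1*(-59681/106981) = 2077/243 + 59681/106981 = 236702020/25996383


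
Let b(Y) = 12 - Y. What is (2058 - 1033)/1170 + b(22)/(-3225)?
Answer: 44231/50310 ≈ 0.87917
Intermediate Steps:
(2058 - 1033)/1170 + b(22)/(-3225) = (2058 - 1033)/1170 + (12 - 1*22)/(-3225) = 1025*(1/1170) + (12 - 22)*(-1/3225) = 205/234 - 10*(-1/3225) = 205/234 + 2/645 = 44231/50310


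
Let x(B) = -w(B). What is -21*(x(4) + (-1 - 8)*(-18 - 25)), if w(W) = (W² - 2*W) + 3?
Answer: -7896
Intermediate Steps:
w(W) = 3 + W² - 2*W
x(B) = -3 - B² + 2*B (x(B) = -(3 + B² - 2*B) = -3 - B² + 2*B)
-21*(x(4) + (-1 - 8)*(-18 - 25)) = -21*((-3 - 1*4² + 2*4) + (-1 - 8)*(-18 - 25)) = -21*((-3 - 1*16 + 8) - 9*(-43)) = -21*((-3 - 16 + 8) + 387) = -21*(-11 + 387) = -21*376 = -7896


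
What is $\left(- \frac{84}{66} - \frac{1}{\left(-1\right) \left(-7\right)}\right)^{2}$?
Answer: $\frac{11881}{5929} \approx 2.0039$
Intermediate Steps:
$\left(- \frac{84}{66} - \frac{1}{\left(-1\right) \left(-7\right)}\right)^{2} = \left(\left(-84\right) \frac{1}{66} - \frac{1}{7}\right)^{2} = \left(- \frac{14}{11} - \frac{1}{7}\right)^{2} = \left(- \frac{109}{77}\right)^{2} = \frac{11881}{5929}$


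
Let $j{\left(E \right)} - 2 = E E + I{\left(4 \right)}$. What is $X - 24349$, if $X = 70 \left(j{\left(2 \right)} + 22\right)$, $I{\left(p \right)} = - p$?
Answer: $-22669$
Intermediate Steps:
$j{\left(E \right)} = -2 + E^{2}$ ($j{\left(E \right)} = 2 + \left(E E - 4\right) = 2 + \left(E^{2} - 4\right) = 2 + \left(-4 + E^{2}\right) = -2 + E^{2}$)
$X = 1680$ ($X = 70 \left(\left(-2 + 2^{2}\right) + 22\right) = 70 \left(\left(-2 + 4\right) + 22\right) = 70 \left(2 + 22\right) = 70 \cdot 24 = 1680$)
$X - 24349 = 1680 - 24349 = -22669$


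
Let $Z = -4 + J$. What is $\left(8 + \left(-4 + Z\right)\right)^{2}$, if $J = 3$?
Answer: $9$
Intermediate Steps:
$Z = -1$ ($Z = -4 + 3 = -1$)
$\left(8 + \left(-4 + Z\right)\right)^{2} = \left(8 - 5\right)^{2} = 3^{2} = 9$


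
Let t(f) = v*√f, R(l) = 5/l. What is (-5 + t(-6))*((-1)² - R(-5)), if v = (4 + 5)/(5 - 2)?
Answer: -10 + 6*I*√6 ≈ -10.0 + 14.697*I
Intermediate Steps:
v = 3 (v = 9/3 = 9*(⅓) = 3)
t(f) = 3*√f
(-5 + t(-6))*((-1)² - R(-5)) = (-5 + 3*√(-6))*((-1)² - 5/(-5)) = (-5 + 3*(I*√6))*(1 - 5*(-1)/5) = (-5 + 3*I*√6)*(1 - 1*(-1)) = (-5 + 3*I*√6)*(1 + 1) = (-5 + 3*I*√6)*2 = -10 + 6*I*√6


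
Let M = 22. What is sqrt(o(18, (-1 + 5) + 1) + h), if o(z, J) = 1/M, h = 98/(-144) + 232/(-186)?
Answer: I*sqrt(31519994)/4092 ≈ 1.372*I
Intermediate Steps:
h = -4303/2232 (h = 98*(-1/144) + 232*(-1/186) = -49/72 - 116/93 = -4303/2232 ≈ -1.9279)
o(z, J) = 1/22
sqrt(o(18, (-1 + 5) + 1) + h) = sqrt(1/22 - 4303/2232) = sqrt(-46217/24552) = I*sqrt(31519994)/4092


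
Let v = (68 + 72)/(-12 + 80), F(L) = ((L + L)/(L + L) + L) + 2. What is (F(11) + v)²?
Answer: 74529/289 ≈ 257.89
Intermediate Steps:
F(L) = 3 + L (F(L) = ((2*L)/((2*L)) + L) + 2 = ((2*L)*(1/(2*L)) + L) + 2 = (1 + L) + 2 = 3 + L)
v = 35/17 (v = 140/68 = 140*(1/68) = 35/17 ≈ 2.0588)
(F(11) + v)² = ((3 + 11) + 35/17)² = (14 + 35/17)² = (273/17)² = 74529/289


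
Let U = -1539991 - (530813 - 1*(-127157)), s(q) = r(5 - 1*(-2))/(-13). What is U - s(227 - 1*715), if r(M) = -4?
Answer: -28573497/13 ≈ -2.1980e+6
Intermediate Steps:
s(q) = 4/13 (s(q) = -4/(-13) = -4*(-1/13) = 4/13)
U = -2197961 (U = -1539991 - (530813 + 127157) = -1539991 - 1*657970 = -1539991 - 657970 = -2197961)
U - s(227 - 1*715) = -2197961 - 1*4/13 = -2197961 - 4/13 = -28573497/13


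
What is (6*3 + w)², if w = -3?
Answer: 225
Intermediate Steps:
(6*3 + w)² = (6*3 - 3)² = (18 - 3)² = 15² = 225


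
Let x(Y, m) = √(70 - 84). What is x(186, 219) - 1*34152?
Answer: -34152 + I*√14 ≈ -34152.0 + 3.7417*I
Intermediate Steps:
x(Y, m) = I*√14 (x(Y, m) = √(-14) = I*√14)
x(186, 219) - 1*34152 = I*√14 - 1*34152 = I*√14 - 34152 = -34152 + I*√14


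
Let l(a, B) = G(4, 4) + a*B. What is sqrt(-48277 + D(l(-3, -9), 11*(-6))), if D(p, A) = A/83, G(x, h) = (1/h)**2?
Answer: I*sqrt(332585731)/83 ≈ 219.72*I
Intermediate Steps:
G(x, h) = h**(-2)
l(a, B) = 1/16 + B*a (l(a, B) = 4**(-2) + a*B = 1/16 + B*a)
D(p, A) = A/83 (D(p, A) = A*(1/83) = A/83)
sqrt(-48277 + D(l(-3, -9), 11*(-6))) = sqrt(-48277 + (11*(-6))/83) = sqrt(-48277 + (1/83)*(-66)) = sqrt(-48277 - 66/83) = sqrt(-4007057/83) = I*sqrt(332585731)/83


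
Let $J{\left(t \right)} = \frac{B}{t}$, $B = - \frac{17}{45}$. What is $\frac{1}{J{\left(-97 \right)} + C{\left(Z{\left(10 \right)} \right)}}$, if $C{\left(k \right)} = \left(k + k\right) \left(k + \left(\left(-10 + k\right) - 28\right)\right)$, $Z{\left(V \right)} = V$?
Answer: $- \frac{4365}{1571383} \approx -0.0027778$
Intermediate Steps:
$B = - \frac{17}{45}$ ($B = \left(-17\right) \frac{1}{45} = - \frac{17}{45} \approx -0.37778$)
$J{\left(t \right)} = - \frac{17}{45 t}$
$C{\left(k \right)} = 2 k \left(-38 + 2 k\right)$ ($C{\left(k \right)} = 2 k \left(k + \left(-38 + k\right)\right) = 2 k \left(-38 + 2 k\right)$)
$\frac{1}{J{\left(-97 \right)} + C{\left(Z{\left(10 \right)} \right)}} = \frac{1}{- \frac{17}{45 \left(-97\right)} + 4 \cdot 10 \left(-19 + 10\right)} = \frac{1}{\left(- \frac{17}{45}\right) \left(- \frac{1}{97}\right) + 4 \cdot 10 \left(-9\right)} = \frac{1}{\frac{17}{4365} - 360} = \frac{1}{- \frac{1571383}{4365}} = - \frac{4365}{1571383}$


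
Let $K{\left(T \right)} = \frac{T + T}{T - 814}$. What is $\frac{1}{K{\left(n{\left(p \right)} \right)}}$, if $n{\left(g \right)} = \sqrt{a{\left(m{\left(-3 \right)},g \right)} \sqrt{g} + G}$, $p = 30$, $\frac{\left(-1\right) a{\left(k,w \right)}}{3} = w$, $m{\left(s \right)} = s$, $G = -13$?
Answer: $\frac{1}{2} + \frac{407 i}{\sqrt{13 + 90 \sqrt{30}}} \approx 0.5 + 18.094 i$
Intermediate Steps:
$a{\left(k,w \right)} = - 3 w$
$n{\left(g \right)} = \sqrt{-13 - 3 g^{\frac{3}{2}}}$ ($n{\left(g \right)} = \sqrt{- 3 g \sqrt{g} - 13} = \sqrt{- 3 g^{\frac{3}{2}} - 13} = \sqrt{-13 - 3 g^{\frac{3}{2}}}$)
$K{\left(T \right)} = \frac{2 T}{-814 + T}$
$\frac{1}{K{\left(n{\left(p \right)} \right)}} = \frac{1}{2 \sqrt{-13 - 3 \cdot 30^{\frac{3}{2}}} \frac{1}{-814 + \sqrt{-13 - 3 \cdot 30^{\frac{3}{2}}}}} = \frac{1}{2 \sqrt{-13 - 3 \cdot 30 \sqrt{30}} \frac{1}{-814 + \sqrt{-13 - 3 \cdot 30 \sqrt{30}}}} = \frac{1}{2 \sqrt{-13 - 90 \sqrt{30}} \frac{1}{-814 + \sqrt{-13 - 90 \sqrt{30}}}} = \frac{1}{2 \frac{1}{-814 + \sqrt{-13 - 90 \sqrt{30}}} \sqrt{-13 - 90 \sqrt{30}}} = \frac{-814 + \sqrt{-13 - 90 \sqrt{30}}}{2 \sqrt{-13 - 90 \sqrt{30}}}$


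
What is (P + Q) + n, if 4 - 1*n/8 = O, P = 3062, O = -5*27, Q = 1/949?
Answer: 3961127/949 ≈ 4174.0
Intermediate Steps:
Q = 1/949 ≈ 0.0010537
O = -135
n = 1112 (n = 32 - 8*(-135) = 32 + 1080 = 1112)
(P + Q) + n = (3062 + 1/949) + 1112 = 2905839/949 + 1112 = 3961127/949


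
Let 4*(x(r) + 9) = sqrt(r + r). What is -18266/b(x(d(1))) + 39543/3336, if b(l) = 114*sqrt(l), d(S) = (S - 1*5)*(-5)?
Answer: 13181/1112 + 9133*I*sqrt(2)/(57*sqrt(18 - sqrt(10))) ≈ 11.853 + 58.826*I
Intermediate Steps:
d(S) = 25 - 5*S (d(S) = (S - 5)*(-5) = (-5 + S)*(-5) = 25 - 5*S)
x(r) = -9 + sqrt(2)*sqrt(r)/4 (x(r) = -9 + sqrt(r + r)/4 = -9 + sqrt(2*r)/4 = -9 + (sqrt(2)*sqrt(r))/4 = -9 + sqrt(2)*sqrt(r)/4)
-18266/b(x(d(1))) + 39543/3336 = -18266*1/(114*sqrt(-9 + sqrt(2)*sqrt(25 - 5*1)/4)) + 39543/3336 = -18266*1/(114*sqrt(-9 + sqrt(2)*sqrt(25 - 5)/4)) + 39543*(1/3336) = -18266*1/(114*sqrt(-9 + sqrt(2)*sqrt(20)/4)) + 13181/1112 = -18266*1/(114*sqrt(-9 + sqrt(2)*(2*sqrt(5))/4)) + 13181/1112 = -18266*1/(114*sqrt(-9 + sqrt(10)/2)) + 13181/1112 = -9133/(57*sqrt(-9 + sqrt(10)/2)) + 13181/1112 = 13181/1112 - 9133/(57*sqrt(-9 + sqrt(10)/2))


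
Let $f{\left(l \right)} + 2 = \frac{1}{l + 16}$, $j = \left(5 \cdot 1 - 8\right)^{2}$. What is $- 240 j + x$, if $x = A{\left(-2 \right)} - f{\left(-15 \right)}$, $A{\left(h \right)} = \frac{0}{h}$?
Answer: $-2159$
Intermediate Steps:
$j = 9$ ($j = \left(5 - 8\right)^{2} = \left(-3\right)^{2} = 9$)
$f{\left(l \right)} = -2 + \frac{1}{16 + l}$ ($f{\left(l \right)} = -2 + \frac{1}{l + 16} = -2 + \frac{1}{16 + l}$)
$A{\left(h \right)} = 0$
$x = 1$ ($x = 0 - \frac{-31 - -30}{16 - 15} = 0 - \frac{-31 + 30}{1} = 0 - 1 \left(-1\right) = 0 - -1 = 0 + 1 = 1$)
$- 240 j + x = \left(-240\right) 9 + 1 = -2160 + 1 = -2159$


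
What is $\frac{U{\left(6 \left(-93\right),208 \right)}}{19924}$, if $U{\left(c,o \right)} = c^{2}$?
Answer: $\frac{77841}{4981} \approx 15.628$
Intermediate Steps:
$\frac{U{\left(6 \left(-93\right),208 \right)}}{19924} = \frac{\left(6 \left(-93\right)\right)^{2}}{19924} = \left(-558\right)^{2} \cdot \frac{1}{19924} = 311364 \cdot \frac{1}{19924} = \frac{77841}{4981}$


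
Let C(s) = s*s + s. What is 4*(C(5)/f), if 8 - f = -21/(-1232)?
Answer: 4224/281 ≈ 15.032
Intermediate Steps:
f = 1405/176 (f = 8 - (-21)/(-1232) = 8 - (-21)*(-1)/1232 = 8 - 1*3/176 = 8 - 3/176 = 1405/176 ≈ 7.9830)
C(s) = s + s² (C(s) = s² + s = s + s²)
4*(C(5)/f) = 4*((5*(1 + 5))/(1405/176)) = 4*((5*6)*(176/1405)) = 4*(30*(176/1405)) = 4*(1056/281) = 4224/281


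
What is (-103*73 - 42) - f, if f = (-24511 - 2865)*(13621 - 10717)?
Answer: 79492343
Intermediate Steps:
f = -79499904 (f = -27376*2904 = -79499904)
(-103*73 - 42) - f = (-103*73 - 42) - 1*(-79499904) = (-7519 - 42) + 79499904 = -7561 + 79499904 = 79492343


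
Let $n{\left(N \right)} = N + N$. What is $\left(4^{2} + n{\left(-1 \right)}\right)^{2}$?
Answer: $196$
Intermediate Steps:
$n{\left(N \right)} = 2 N$
$\left(4^{2} + n{\left(-1 \right)}\right)^{2} = \left(4^{2} + 2 \left(-1\right)\right)^{2} = \left(16 - 2\right)^{2} = 14^{2} = 196$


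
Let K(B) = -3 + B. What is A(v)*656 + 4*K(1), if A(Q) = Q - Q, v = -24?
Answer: -8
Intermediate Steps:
A(Q) = 0
A(v)*656 + 4*K(1) = 0*656 + 4*(-3 + 1) = 0 + 4*(-2) = 0 - 8 = -8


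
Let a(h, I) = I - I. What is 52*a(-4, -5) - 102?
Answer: -102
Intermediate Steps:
a(h, I) = 0
52*a(-4, -5) - 102 = 52*0 - 102 = 0 - 102 = -102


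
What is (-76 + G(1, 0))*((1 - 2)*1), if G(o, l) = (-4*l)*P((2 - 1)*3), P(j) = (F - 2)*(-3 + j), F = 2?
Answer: 76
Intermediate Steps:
P(j) = 0 (P(j) = (2 - 2)*(-3 + j) = 0*(-3 + j) = 0)
G(o, l) = 0 (G(o, l) = -4*l*0 = 0)
(-76 + G(1, 0))*((1 - 2)*1) = (-76 + 0)*((1 - 2)*1) = -(-76) = -76*(-1) = 76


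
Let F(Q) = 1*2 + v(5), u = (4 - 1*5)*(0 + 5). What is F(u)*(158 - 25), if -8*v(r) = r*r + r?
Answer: -931/4 ≈ -232.75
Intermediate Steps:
v(r) = -r/8 - r²/8 (v(r) = -(r*r + r)/8 = -(r² + r)/8 = -(r + r²)/8 = -r/8 - r²/8)
u = -5 (u = (4 - 5)*5 = -1*5 = -5)
F(Q) = -7/4 (F(Q) = 1*2 - ⅛*5*(1 + 5) = 2 - ⅛*5*6 = 2 - 15/4 = -7/4)
F(u)*(158 - 25) = -7*(158 - 25)/4 = -7/4*133 = -931/4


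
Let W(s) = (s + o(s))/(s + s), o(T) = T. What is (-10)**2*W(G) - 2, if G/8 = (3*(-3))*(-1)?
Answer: 98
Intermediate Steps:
G = 72 (G = 8*((3*(-3))*(-1)) = 8*(-9*(-1)) = 8*9 = 72)
W(s) = 1 (W(s) = (s + s)/(s + s) = (2*s)/((2*s)) = (2*s)*(1/(2*s)) = 1)
(-10)**2*W(G) - 2 = (-10)**2*1 - 2 = 100*1 - 2 = 100 - 2 = 98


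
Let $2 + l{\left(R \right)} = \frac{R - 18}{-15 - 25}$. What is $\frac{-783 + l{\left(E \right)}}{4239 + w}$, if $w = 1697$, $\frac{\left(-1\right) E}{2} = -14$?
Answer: $- \frac{3141}{23744} \approx -0.13229$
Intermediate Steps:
$E = 28$ ($E = \left(-2\right) \left(-14\right) = 28$)
$l{\left(R \right)} = - \frac{31}{20} - \frac{R}{40}$ ($l{\left(R \right)} = -2 + \frac{R - 18}{-15 - 25} = -2 + \frac{-18 + R}{-40} = -2 + \left(-18 + R\right) \left(- \frac{1}{40}\right) = -2 - \left(- \frac{9}{20} + \frac{R}{40}\right) = - \frac{31}{20} - \frac{R}{40}$)
$\frac{-783 + l{\left(E \right)}}{4239 + w} = \frac{-783 - \frac{9}{4}}{4239 + 1697} = \frac{-783 - \frac{9}{4}}{5936} = \left(-783 - \frac{9}{4}\right) \frac{1}{5936} = \left(- \frac{3141}{4}\right) \frac{1}{5936} = - \frac{3141}{23744}$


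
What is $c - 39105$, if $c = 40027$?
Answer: $922$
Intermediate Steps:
$c - 39105 = 40027 - 39105 = 922$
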